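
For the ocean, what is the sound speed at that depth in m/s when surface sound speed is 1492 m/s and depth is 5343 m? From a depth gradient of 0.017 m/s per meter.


1582.831 m/s


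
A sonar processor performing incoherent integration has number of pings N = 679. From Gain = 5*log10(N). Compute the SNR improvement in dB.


Gain = 5*log10(679) = 14.16

14.16 dB


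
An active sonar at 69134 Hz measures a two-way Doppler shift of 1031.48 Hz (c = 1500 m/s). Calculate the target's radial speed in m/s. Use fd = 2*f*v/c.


From fd = 2*f*v/c, v = c*fd/(2*f) = 1500 * 1031.48 / (2*69134) = 11.19

11.19 m/s


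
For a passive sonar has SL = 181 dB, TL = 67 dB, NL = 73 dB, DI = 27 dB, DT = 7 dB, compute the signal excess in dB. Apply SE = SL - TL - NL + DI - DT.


SE = SL - TL - NL + DI - DT = 181 - 67 - 73 + 27 - 7 = 61

61 dB


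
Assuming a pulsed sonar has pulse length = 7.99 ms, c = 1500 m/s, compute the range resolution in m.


dR = c*tau/2 = 1500 * 7.99e-3 / 2 = 5.9925

5.9925 m


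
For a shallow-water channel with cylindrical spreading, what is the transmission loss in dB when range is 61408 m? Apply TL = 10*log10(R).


47.88 dB


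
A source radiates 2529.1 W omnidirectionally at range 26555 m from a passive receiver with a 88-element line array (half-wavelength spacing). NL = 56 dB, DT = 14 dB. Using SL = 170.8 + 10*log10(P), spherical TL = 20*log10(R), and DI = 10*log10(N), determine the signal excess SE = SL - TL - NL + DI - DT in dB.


Step 1: SL = 170.8 + 10*log10(2529.1) = 204.83 dB
Step 2: TL = 20*log10(26555) = 88.48 dB
Step 3: DI = 10*log10(88) = 19.44 dB
Step 4: SE = SL - TL - NL + DI - DT = 204.83 - 88.48 - 56 + 19.44 - 14 = 65.79

65.79 dB


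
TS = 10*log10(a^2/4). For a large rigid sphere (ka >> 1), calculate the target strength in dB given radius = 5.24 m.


TS = 10*log10(5.24^2 / 4) = 10*log10(6.8644) = 8.37

8.37 dB


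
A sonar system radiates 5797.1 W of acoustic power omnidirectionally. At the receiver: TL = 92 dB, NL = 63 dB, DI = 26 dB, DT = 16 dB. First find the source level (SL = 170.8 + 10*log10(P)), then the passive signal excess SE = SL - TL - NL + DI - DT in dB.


Step 1: SL = 170.8 + 10*log10(5797.1) = 208.43 dB
Step 2: SE = SL - TL - NL + DI - DT = 208.43 - 92 - 63 + 26 - 16 = 63.43

63.43 dB


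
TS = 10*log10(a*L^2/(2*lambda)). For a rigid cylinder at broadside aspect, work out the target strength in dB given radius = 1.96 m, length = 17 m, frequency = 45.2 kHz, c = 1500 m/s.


lambda = 1500/45200 = 0.03319 m
TS = 10*log10(1.96*17^2/(2*0.03319)) = 39.31

39.31 dB


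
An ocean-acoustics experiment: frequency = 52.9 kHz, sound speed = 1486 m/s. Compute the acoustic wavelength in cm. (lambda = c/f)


lambda = c/f = 1486 / 52900 = 0.0281 m = 2.81 cm

2.81 cm


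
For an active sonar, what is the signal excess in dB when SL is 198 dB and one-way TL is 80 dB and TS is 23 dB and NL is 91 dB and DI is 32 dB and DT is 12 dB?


SE = SL - 2*TL + TS - NL + DI - DT = 198 - 2*80 + (23) - 91 + 32 - 12 = -10

-10 dB


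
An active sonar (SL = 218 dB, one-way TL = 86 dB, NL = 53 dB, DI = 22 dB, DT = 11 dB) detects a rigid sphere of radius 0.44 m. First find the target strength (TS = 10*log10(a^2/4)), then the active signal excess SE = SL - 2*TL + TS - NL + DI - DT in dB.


Step 1: TS = 10*log10(0.44^2/4) = -13.15 dB
Step 2: SE = SL - 2*TL + TS - NL + DI - DT = 218 - 2*86 + (-13.15) - 53 + 22 - 11 = -9.15

-9.15 dB


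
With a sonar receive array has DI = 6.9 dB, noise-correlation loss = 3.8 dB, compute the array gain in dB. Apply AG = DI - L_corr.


3.1 dB


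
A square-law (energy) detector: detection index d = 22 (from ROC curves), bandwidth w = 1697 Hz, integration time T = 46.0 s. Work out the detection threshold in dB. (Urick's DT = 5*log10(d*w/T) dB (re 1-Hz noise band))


DT = 5*log10(d*w/T) = 5*log10(22 * 1697 / 46.0) = 5*log10(811.61) = 14.55

14.55 dB


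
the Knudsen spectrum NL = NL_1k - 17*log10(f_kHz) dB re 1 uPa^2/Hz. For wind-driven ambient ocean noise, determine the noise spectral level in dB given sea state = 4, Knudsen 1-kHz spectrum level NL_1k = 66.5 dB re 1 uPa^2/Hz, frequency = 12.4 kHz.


NL = NL_1k - 17*log10(f_kHz) = 66.5 - 17*log10(12.4) = 66.5 - (18.59) = 47.91

47.91 dB


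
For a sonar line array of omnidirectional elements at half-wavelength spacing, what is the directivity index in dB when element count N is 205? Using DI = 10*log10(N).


DI = 10*log10(205) = 23.12

23.12 dB


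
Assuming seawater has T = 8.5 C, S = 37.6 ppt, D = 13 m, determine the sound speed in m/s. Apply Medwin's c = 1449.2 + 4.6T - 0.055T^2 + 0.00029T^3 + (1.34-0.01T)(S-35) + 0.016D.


1487.98 m/s


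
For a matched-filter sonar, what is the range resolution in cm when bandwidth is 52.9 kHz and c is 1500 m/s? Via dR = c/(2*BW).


dR = c/(2*BW) = 1500 / (2 * 52.9e3) = 0.0142 m = 1.42 cm

1.42 cm


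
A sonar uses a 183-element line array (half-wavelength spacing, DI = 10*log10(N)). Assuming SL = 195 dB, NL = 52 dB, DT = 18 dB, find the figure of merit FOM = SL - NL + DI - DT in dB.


147.62 dB


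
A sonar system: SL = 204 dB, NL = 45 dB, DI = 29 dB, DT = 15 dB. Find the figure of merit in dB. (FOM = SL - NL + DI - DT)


173 dB


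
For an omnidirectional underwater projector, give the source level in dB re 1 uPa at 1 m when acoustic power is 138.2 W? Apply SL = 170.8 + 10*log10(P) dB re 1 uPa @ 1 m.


SL = 170.8 + 10*log10(138.2) = 170.8 + 21.41 = 192.21

192.21 dB


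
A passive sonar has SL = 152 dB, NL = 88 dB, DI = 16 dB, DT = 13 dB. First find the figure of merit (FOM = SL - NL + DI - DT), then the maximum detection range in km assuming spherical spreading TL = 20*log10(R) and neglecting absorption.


Step 1: FOM = SL - NL + DI - DT = 152 - 88 + 16 - 13 = 67 dB
Step 2: at max range FOM = TL = 20*log10(R), so R = 10^(67/20) = 2238.72 m = 2.24 km

2.24 km


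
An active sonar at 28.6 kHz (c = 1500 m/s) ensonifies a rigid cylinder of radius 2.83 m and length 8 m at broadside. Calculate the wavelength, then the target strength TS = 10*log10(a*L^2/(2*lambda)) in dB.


Step 1: lambda = c/f = 1500/28600 = 0.05245 m
Step 2: TS = 10*log10(a*L^2/(2*lambda)) = 10*log10(2.83*8^2/(2*0.05245)) = 32.37

32.37 dB


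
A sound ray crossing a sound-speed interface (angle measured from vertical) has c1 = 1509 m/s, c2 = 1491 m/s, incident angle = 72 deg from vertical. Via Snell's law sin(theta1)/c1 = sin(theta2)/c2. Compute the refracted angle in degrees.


sin(theta2) = (c2/c1)*sin(theta1) = (1491/1509)*sin(72 deg) = 0.93971
theta2 = arcsin(0.93971) = 70.0

70.0 deg


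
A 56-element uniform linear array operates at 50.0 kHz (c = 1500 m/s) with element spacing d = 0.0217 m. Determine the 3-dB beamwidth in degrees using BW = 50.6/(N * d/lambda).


1.25 deg


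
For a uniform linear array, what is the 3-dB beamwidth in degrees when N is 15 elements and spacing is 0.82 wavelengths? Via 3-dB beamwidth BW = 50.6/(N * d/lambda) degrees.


BW = 50.6 / (15 * 0.82) = 50.6 / 12.3 = 4.11

4.11 deg


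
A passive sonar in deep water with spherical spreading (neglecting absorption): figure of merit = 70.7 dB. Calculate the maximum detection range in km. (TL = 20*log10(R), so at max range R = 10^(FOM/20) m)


At max range FOM = TL, so 20*log10(R) = 70.7
R = 10^(70.7/20) = 3427.68 m = 3.43 km

3.43 km


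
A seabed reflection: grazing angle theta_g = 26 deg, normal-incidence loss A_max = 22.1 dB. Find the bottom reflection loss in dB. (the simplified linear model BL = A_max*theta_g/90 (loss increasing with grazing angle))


BL = A_max * theta_g / 90 = 22.1 * 26 / 90 = 6.38

6.38 dB


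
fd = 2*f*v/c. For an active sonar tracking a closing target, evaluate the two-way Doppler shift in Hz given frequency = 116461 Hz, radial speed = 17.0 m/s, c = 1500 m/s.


fd = 2*f*v/c = 2 * 116461 * 17.0 / 1500 = 2639.78

2639.78 Hz


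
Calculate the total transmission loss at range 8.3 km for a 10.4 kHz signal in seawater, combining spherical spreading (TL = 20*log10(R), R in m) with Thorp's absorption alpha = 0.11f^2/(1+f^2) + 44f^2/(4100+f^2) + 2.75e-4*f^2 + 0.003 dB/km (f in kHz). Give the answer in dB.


Step 1 (Thorp): alpha = 0.11*108.16/(1+108.16) + 44*108.16/(4100+108.16) + 2.75e-4*108.16 + 0.003 = 1.2726 dB/km
Step 2: TL_spread = 20*log10(8300) = 78.38 dB
Step 3: TL_abs = alpha*R = 1.2726 * 8.3 = 10.56 dB
Step 4: TL_total = 78.38 + 10.56 = 88.94

88.94 dB


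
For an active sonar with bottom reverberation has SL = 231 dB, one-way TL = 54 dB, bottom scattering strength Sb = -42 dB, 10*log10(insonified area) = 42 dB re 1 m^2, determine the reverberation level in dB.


123 dB


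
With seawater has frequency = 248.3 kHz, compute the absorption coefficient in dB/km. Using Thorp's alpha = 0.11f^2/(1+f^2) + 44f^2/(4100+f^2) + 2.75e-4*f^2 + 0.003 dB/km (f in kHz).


f^2 = 61652.89
alpha = 0.11*61652.89/(1+61652.89) + 44*61652.89/(4100+61652.89) + 2.75e-4*61652.89 + 0.003 = 58.324

58.324 dB/km


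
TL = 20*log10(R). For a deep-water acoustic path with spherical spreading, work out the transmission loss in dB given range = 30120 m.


TL = 20*log10(30120) = 89.58

89.58 dB


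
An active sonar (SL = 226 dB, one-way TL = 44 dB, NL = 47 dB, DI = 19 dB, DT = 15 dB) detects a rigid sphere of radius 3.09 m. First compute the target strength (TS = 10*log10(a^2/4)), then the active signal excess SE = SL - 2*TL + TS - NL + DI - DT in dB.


Step 1: TS = 10*log10(3.09^2/4) = 3.78 dB
Step 2: SE = SL - 2*TL + TS - NL + DI - DT = 226 - 2*44 + (3.78) - 47 + 19 - 15 = 98.78

98.78 dB


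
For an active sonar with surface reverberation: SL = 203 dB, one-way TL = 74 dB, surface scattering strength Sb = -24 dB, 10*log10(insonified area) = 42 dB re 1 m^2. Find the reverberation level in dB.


RL = SL - 2*TL + Sb + 10*log10(A) = 203 - 2*74 + (-24) + 42 = 73

73 dB


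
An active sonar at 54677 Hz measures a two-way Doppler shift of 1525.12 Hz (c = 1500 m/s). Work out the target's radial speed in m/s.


From fd = 2*f*v/c, v = c*fd/(2*f) = 1500 * 1525.12 / (2*54677) = 20.92

20.92 m/s


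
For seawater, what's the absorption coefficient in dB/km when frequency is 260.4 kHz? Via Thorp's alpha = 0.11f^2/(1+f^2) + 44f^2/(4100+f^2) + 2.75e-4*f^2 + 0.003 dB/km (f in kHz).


f^2 = 67808.16
alpha = 0.11*67808.16/(1+67808.16) + 44*67808.16/(4100+67808.16) + 2.75e-4*67808.16 + 0.003 = 60.251

60.251 dB/km


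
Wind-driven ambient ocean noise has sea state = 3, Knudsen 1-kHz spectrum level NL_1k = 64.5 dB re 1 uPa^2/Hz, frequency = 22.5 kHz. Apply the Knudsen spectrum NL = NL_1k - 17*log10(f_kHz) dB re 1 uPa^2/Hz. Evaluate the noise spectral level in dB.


NL = NL_1k - 17*log10(f_kHz) = 64.5 - 17*log10(22.5) = 64.5 - (22.99) = 41.51

41.51 dB


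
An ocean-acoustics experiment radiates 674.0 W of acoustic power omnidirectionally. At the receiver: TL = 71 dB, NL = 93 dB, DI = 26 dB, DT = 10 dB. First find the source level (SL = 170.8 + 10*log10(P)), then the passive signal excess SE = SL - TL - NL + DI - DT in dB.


Step 1: SL = 170.8 + 10*log10(674.0) = 199.09 dB
Step 2: SE = SL - TL - NL + DI - DT = 199.09 - 71 - 93 + 26 - 10 = 51.09

51.09 dB


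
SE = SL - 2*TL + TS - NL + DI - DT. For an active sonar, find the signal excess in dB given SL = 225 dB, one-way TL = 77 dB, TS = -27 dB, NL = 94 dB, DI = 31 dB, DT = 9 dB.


SE = SL - 2*TL + TS - NL + DI - DT = 225 - 2*77 + (-27) - 94 + 31 - 9 = -28

-28 dB


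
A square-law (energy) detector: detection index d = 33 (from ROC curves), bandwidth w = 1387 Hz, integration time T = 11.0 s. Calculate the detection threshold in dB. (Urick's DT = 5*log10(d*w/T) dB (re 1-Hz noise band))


18.1 dB


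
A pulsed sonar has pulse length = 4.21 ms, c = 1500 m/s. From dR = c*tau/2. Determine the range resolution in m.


3.1575 m


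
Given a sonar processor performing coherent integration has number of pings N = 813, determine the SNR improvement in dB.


Gain = 10*log10(813) = 29.1

29.1 dB


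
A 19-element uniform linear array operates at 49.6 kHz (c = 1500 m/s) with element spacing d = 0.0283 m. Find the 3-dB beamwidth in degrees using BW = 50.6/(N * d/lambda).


Step 1: lambda = 1500/49600 = 0.03024 m
Step 2: d/lambda = 0.0283/0.03024 = 0.9358
Step 3: BW = 50.6/(N * d/lambda) = 50.6/(19 * 0.9358) = 2.85

2.85 deg


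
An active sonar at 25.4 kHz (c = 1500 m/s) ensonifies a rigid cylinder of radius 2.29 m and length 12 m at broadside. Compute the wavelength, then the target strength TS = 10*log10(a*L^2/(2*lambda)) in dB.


Step 1: lambda = c/f = 1500/25400 = 0.05906 m
Step 2: TS = 10*log10(a*L^2/(2*lambda)) = 10*log10(2.29*12^2/(2*0.05906)) = 34.46

34.46 dB


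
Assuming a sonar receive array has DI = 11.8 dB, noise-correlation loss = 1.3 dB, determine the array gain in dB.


AG = DI - L_corr = 11.8 - 1.3 = 10.5

10.5 dB


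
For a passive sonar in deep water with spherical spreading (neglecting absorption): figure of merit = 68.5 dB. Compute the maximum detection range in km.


2.66 km


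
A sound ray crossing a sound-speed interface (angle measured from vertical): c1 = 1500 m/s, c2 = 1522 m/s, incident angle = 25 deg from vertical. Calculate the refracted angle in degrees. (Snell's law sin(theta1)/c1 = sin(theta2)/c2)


sin(theta2) = (c2/c1)*sin(theta1) = (1522/1500)*sin(25 deg) = 0.42882
theta2 = arcsin(0.42882) = 25.39

25.39 deg


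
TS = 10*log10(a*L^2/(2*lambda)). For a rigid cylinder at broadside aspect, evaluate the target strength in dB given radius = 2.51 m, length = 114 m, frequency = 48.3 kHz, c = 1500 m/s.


lambda = 1500/48300 = 0.03106 m
TS = 10*log10(2.51*114^2/(2*0.03106)) = 57.2

57.2 dB


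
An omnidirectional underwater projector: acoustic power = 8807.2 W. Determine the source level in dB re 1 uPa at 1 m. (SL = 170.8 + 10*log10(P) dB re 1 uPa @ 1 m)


SL = 170.8 + 10*log10(8807.2) = 170.8 + 39.45 = 210.25

210.25 dB


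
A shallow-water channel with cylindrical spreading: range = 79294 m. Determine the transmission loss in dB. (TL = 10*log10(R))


TL = 10*log10(79294) = 48.99

48.99 dB


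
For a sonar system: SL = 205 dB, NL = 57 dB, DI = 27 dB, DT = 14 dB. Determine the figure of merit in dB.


161 dB


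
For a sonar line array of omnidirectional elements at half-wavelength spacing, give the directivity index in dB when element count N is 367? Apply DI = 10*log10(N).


DI = 10*log10(367) = 25.65

25.65 dB


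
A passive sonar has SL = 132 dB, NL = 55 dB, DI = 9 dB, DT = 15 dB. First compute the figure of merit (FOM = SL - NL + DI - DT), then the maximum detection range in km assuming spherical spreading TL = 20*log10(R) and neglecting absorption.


Step 1: FOM = SL - NL + DI - DT = 132 - 55 + 9 - 15 = 71 dB
Step 2: at max range FOM = TL = 20*log10(R), so R = 10^(71/20) = 3548.13 m = 3.55 km

3.55 km


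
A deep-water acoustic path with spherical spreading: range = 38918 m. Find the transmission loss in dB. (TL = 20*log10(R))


TL = 20*log10(38918) = 91.8

91.8 dB


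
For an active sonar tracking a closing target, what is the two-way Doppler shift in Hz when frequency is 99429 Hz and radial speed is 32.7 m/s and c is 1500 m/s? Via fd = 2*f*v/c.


4335.1 Hz


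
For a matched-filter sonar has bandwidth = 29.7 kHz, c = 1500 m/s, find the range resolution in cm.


2.53 cm


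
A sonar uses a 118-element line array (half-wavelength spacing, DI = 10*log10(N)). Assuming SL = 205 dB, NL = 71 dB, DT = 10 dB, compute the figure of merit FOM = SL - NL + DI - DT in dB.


Step 1: DI = 10*log10(118) = 20.72 dB
Step 2: FOM = SL - NL + DI - DT = 205 - 71 + 20.72 - 10 = 144.72

144.72 dB


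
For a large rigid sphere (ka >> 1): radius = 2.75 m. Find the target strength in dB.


TS = 10*log10(2.75^2 / 4) = 10*log10(1.890625) = 2.77

2.77 dB


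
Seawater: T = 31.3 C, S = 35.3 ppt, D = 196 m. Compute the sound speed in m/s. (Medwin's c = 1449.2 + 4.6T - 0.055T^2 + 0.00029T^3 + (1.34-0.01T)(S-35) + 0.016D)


c = 1449.2 + 4.6*31.3 - 0.055*31.3^2 + 0.00029*31.3^3 + (1.34 - 0.01*31.3)*(35.3 - 35) + 0.016*196 = 1551.63

1551.63 m/s


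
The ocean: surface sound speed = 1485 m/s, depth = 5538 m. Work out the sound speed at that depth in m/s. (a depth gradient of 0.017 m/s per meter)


c = 1485 + 0.017 * 5538 = 1579.146

1579.146 m/s


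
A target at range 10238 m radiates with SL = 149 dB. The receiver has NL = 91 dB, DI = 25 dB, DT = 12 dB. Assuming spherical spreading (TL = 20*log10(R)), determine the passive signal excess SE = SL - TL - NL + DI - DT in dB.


-9.2 dB


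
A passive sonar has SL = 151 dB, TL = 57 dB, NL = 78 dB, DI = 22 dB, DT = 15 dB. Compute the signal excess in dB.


SE = SL - TL - NL + DI - DT = 151 - 57 - 78 + 22 - 15 = 23

23 dB


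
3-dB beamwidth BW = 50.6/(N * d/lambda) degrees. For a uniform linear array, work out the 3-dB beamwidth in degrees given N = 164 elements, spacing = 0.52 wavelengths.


BW = 50.6 / (164 * 0.52) = 50.6 / 85.28 = 0.59

0.59 deg


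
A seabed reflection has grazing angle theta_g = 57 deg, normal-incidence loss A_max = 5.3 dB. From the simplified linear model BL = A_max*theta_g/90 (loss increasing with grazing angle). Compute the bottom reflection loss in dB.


3.36 dB


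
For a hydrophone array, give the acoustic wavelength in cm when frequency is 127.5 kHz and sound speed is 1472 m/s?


lambda = c/f = 1472 / 127500 = 0.0115 m = 1.15 cm

1.15 cm


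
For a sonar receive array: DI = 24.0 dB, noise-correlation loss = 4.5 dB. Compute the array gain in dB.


19.5 dB


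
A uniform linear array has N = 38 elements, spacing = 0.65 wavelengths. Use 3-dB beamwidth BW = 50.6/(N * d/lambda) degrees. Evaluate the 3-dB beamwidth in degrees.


2.05 deg


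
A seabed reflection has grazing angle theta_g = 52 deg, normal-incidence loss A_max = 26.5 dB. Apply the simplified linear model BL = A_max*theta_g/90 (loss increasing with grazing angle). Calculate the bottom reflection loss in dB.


BL = A_max * theta_g / 90 = 26.5 * 52 / 90 = 15.31

15.31 dB


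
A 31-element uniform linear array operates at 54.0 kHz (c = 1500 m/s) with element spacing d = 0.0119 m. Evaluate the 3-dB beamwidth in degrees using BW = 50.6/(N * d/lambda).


3.81 deg


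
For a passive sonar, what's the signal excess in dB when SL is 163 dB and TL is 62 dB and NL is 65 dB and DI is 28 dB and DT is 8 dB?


SE = SL - TL - NL + DI - DT = 163 - 62 - 65 + 28 - 8 = 56

56 dB


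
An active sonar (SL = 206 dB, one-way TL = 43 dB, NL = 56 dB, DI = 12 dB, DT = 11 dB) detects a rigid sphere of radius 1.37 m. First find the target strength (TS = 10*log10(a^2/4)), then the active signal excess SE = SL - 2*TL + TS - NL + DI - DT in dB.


Step 1: TS = 10*log10(1.37^2/4) = -3.29 dB
Step 2: SE = SL - 2*TL + TS - NL + DI - DT = 206 - 2*43 + (-3.29) - 56 + 12 - 11 = 61.71

61.71 dB


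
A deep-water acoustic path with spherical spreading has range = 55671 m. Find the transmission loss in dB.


TL = 20*log10(55671) = 94.91

94.91 dB


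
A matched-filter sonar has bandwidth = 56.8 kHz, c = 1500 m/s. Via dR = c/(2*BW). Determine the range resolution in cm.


dR = c/(2*BW) = 1500 / (2 * 56.8e3) = 0.0132 m = 1.32 cm

1.32 cm


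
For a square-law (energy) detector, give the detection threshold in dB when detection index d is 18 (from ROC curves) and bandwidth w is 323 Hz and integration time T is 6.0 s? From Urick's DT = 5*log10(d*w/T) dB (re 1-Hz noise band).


DT = 5*log10(d*w/T) = 5*log10(18 * 323 / 6.0) = 5*log10(969.0) = 14.93

14.93 dB


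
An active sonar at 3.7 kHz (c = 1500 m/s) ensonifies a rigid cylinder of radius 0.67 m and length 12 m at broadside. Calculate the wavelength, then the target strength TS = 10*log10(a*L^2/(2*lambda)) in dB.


Step 1: lambda = c/f = 1500/3700 = 0.40541 m
Step 2: TS = 10*log10(a*L^2/(2*lambda)) = 10*log10(0.67*12^2/(2*0.40541)) = 20.76

20.76 dB


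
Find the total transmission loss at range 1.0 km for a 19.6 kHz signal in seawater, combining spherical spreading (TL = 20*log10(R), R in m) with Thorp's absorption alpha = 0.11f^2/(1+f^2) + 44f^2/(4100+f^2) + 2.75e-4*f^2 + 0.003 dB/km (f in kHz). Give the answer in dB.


63.99 dB


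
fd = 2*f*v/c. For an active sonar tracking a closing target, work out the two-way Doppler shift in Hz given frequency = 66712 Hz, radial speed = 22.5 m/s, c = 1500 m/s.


fd = 2*f*v/c = 2 * 66712 * 22.5 / 1500 = 2001.36

2001.36 Hz


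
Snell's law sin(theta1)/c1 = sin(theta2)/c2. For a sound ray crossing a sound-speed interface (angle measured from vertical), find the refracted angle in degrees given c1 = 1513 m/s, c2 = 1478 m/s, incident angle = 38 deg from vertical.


36.97 deg


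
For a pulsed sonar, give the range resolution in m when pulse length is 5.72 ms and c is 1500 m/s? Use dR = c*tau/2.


dR = c*tau/2 = 1500 * 5.72e-3 / 2 = 4.29

4.29 m


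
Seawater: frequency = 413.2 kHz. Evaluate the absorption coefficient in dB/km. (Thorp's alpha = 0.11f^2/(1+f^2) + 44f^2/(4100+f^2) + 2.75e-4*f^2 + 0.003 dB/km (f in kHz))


f^2 = 170734.24
alpha = 0.11*170734.24/(1+170734.24) + 44*170734.24/(4100+170734.24) + 2.75e-4*170734.24 + 0.003 = 90.033

90.033 dB/km


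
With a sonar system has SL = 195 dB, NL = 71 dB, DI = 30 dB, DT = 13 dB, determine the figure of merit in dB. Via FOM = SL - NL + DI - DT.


FOM = SL - NL + DI - DT = 195 - 71 + 30 - 13 = 141

141 dB


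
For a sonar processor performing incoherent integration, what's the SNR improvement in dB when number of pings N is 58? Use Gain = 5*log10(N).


Gain = 5*log10(58) = 8.82

8.82 dB


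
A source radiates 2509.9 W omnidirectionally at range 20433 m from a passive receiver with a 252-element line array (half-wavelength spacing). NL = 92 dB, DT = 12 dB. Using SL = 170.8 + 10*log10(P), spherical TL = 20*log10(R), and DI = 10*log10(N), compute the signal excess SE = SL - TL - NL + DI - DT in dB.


Step 1: SL = 170.8 + 10*log10(2509.9) = 204.8 dB
Step 2: TL = 20*log10(20433) = 86.21 dB
Step 3: DI = 10*log10(252) = 24.01 dB
Step 4: SE = SL - TL - NL + DI - DT = 204.8 - 86.21 - 92 + 24.01 - 12 = 38.6

38.6 dB


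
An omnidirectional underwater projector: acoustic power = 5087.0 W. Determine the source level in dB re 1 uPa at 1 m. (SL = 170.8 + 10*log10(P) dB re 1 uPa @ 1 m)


207.86 dB


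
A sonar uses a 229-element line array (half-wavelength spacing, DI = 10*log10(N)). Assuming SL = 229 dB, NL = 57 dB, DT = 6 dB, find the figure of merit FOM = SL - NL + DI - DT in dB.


189.6 dB


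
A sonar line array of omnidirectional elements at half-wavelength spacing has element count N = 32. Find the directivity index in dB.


15.05 dB


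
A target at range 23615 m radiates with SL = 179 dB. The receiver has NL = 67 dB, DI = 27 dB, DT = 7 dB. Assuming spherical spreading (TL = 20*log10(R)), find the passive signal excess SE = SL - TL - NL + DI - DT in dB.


Step 1: TL = 20*log10(23615) = 87.46 dB
Step 2: SE = 179 - 87.46 - 67 + 27 - 7 = 44.54

44.54 dB


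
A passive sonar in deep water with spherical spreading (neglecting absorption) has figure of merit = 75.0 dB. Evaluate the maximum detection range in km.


At max range FOM = TL, so 20*log10(R) = 75.0
R = 10^(75.0/20) = 5623.41 m = 5.62 km

5.62 km


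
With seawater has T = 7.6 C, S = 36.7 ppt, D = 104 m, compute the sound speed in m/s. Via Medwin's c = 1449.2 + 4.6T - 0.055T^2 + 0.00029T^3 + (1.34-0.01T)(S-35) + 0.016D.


c = 1449.2 + 4.6*7.6 - 0.055*7.6^2 + 0.00029*7.6^3 + (1.34 - 0.01*7.6)*(36.7 - 35) + 0.016*104 = 1484.92

1484.92 m/s


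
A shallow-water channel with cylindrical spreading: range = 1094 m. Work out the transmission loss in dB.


TL = 10*log10(1094) = 30.39

30.39 dB


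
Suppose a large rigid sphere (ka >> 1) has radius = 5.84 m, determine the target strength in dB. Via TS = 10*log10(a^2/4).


TS = 10*log10(5.84^2 / 4) = 10*log10(8.5264) = 9.31

9.31 dB


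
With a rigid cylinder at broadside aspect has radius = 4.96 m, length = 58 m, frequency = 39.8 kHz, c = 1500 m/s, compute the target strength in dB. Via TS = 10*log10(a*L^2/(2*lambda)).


lambda = 1500/39800 = 0.03769 m
TS = 10*log10(4.96*58^2/(2*0.03769)) = 53.45

53.45 dB


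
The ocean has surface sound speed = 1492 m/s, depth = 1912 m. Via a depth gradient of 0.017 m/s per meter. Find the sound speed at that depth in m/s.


1524.504 m/s


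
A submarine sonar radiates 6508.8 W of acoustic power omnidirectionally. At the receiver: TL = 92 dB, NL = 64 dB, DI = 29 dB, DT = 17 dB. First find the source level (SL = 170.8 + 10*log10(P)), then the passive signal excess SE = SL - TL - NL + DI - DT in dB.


Step 1: SL = 170.8 + 10*log10(6508.8) = 208.94 dB
Step 2: SE = SL - TL - NL + DI - DT = 208.94 - 92 - 64 + 29 - 17 = 64.94

64.94 dB


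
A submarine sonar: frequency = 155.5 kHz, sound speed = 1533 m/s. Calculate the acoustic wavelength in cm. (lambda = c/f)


lambda = c/f = 1533 / 155500 = 0.0099 m = 0.99 cm

0.99 cm


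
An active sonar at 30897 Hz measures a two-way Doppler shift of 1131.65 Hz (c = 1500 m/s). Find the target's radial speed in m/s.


From fd = 2*f*v/c, v = c*fd/(2*f) = 1500 * 1131.65 / (2*30897) = 27.47

27.47 m/s


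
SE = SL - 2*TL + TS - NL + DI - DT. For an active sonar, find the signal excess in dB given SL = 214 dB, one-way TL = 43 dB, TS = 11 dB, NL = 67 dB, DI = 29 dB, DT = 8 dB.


SE = SL - 2*TL + TS - NL + DI - DT = 214 - 2*43 + (11) - 67 + 29 - 8 = 93

93 dB


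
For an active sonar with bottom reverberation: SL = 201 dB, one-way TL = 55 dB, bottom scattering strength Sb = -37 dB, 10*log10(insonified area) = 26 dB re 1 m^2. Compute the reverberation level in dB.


RL = SL - 2*TL + Sb + 10*log10(A) = 201 - 2*55 + (-37) + 26 = 80

80 dB


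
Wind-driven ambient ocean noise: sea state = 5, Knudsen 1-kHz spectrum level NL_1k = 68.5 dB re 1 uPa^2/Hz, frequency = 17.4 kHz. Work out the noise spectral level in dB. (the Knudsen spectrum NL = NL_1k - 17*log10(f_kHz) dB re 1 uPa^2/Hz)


NL = NL_1k - 17*log10(f_kHz) = 68.5 - 17*log10(17.4) = 68.5 - (21.09) = 47.41

47.41 dB


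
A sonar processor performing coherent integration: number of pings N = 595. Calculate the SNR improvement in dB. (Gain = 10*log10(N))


Gain = 10*log10(595) = 27.75

27.75 dB


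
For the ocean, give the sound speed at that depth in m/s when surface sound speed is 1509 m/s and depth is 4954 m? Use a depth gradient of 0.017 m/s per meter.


c = 1509 + 0.017 * 4954 = 1593.218

1593.218 m/s


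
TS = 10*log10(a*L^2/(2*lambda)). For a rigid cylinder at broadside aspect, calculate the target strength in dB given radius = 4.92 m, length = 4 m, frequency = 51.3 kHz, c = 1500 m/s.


31.29 dB


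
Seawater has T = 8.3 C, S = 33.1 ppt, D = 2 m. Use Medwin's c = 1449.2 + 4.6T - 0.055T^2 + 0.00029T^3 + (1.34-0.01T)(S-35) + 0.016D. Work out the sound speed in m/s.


1481.4 m/s


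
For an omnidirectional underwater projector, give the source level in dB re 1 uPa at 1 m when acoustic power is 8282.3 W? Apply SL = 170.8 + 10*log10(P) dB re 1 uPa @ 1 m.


SL = 170.8 + 10*log10(8282.3) = 170.8 + 39.18 = 209.98

209.98 dB


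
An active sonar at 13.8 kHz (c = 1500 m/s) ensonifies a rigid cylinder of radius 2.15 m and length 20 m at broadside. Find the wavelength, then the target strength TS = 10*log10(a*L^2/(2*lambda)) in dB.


Step 1: lambda = c/f = 1500/13800 = 0.1087 m
Step 2: TS = 10*log10(a*L^2/(2*lambda)) = 10*log10(2.15*20^2/(2*0.1087)) = 35.97

35.97 dB


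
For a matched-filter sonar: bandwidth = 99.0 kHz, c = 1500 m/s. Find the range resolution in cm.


0.76 cm


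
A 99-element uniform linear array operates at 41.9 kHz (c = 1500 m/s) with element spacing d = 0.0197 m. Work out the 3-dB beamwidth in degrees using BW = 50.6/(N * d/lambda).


0.93 deg


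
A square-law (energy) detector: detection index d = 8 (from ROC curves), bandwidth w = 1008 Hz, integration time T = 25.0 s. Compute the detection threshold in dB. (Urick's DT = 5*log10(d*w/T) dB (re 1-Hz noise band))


DT = 5*log10(d*w/T) = 5*log10(8 * 1008 / 25.0) = 5*log10(322.56) = 12.54

12.54 dB


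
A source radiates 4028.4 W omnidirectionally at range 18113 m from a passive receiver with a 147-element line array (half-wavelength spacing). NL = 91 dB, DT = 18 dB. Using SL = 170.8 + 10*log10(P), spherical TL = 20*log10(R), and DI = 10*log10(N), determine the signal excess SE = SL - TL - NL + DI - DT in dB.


34.36 dB


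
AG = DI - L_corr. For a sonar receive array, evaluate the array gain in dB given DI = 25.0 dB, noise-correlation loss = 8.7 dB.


16.3 dB


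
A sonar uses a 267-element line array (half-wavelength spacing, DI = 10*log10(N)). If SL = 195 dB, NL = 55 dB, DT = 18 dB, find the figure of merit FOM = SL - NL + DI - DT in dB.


146.27 dB


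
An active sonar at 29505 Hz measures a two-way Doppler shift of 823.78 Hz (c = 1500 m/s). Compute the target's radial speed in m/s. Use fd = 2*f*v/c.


20.94 m/s


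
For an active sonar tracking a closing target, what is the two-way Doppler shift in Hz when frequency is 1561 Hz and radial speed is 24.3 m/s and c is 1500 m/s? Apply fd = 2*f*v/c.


50.58 Hz


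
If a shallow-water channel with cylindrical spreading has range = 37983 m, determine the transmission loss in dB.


TL = 10*log10(37983) = 45.8

45.8 dB


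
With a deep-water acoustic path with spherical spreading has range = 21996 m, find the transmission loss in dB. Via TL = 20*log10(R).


TL = 20*log10(21996) = 86.85

86.85 dB


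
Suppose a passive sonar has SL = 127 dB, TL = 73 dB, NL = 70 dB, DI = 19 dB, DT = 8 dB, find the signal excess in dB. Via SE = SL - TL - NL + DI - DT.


SE = SL - TL - NL + DI - DT = 127 - 73 - 70 + 19 - 8 = -5

-5 dB


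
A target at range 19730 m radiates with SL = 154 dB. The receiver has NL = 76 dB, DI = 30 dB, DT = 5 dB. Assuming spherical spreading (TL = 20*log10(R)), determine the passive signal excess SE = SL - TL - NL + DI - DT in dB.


Step 1: TL = 20*log10(19730) = 85.9 dB
Step 2: SE = 154 - 85.9 - 76 + 30 - 5 = 17.1

17.1 dB


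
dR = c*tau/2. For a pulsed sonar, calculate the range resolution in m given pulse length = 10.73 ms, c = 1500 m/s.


8.0475 m


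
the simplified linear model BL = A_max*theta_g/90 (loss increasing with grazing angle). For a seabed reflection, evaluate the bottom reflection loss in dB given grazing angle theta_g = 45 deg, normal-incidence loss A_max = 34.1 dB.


BL = A_max * theta_g / 90 = 34.1 * 45 / 90 = 17.05

17.05 dB


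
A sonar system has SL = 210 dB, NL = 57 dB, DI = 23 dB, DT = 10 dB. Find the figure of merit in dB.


166 dB


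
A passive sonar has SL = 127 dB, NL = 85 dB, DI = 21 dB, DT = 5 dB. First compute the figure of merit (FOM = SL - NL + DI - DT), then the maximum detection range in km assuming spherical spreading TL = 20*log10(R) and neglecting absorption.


Step 1: FOM = SL - NL + DI - DT = 127 - 85 + 21 - 5 = 58 dB
Step 2: at max range FOM = TL = 20*log10(R), so R = 10^(58/20) = 794.33 m = 0.79 km

0.79 km


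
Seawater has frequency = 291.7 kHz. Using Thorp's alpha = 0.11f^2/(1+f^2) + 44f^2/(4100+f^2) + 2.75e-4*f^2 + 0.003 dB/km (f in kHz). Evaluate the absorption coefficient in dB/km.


65.49 dB/km


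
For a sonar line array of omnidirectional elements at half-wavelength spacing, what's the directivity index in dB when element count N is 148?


21.7 dB


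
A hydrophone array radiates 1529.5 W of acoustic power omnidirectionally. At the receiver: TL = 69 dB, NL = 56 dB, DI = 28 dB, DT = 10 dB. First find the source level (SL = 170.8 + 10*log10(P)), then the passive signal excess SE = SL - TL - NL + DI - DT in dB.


Step 1: SL = 170.8 + 10*log10(1529.5) = 202.65 dB
Step 2: SE = SL - TL - NL + DI - DT = 202.65 - 69 - 56 + 28 - 10 = 95.65

95.65 dB


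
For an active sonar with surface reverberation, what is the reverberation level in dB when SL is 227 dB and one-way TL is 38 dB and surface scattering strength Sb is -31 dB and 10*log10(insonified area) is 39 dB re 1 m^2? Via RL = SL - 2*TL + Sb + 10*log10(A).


RL = SL - 2*TL + Sb + 10*log10(A) = 227 - 2*38 + (-31) + 39 = 159

159 dB


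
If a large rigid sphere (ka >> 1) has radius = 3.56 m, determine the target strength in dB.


TS = 10*log10(3.56^2 / 4) = 10*log10(3.1684) = 5.01

5.01 dB


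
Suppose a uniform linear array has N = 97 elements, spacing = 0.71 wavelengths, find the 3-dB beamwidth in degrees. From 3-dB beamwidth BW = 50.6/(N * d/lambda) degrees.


BW = 50.6 / (97 * 0.71) = 50.6 / 68.87 = 0.73

0.73 deg


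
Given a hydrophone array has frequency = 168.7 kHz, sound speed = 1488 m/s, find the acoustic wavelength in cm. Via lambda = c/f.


0.88 cm


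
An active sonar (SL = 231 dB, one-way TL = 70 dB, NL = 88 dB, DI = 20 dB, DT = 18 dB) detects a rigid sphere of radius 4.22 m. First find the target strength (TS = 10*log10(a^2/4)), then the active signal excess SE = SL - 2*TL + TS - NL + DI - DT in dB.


Step 1: TS = 10*log10(4.22^2/4) = 6.49 dB
Step 2: SE = SL - 2*TL + TS - NL + DI - DT = 231 - 2*70 + (6.49) - 88 + 20 - 18 = 11.49

11.49 dB


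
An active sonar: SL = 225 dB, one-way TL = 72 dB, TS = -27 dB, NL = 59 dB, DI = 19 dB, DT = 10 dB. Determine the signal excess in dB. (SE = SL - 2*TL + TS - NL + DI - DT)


SE = SL - 2*TL + TS - NL + DI - DT = 225 - 2*72 + (-27) - 59 + 19 - 10 = 4

4 dB


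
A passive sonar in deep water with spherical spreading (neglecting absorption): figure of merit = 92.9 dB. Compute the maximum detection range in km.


44.16 km


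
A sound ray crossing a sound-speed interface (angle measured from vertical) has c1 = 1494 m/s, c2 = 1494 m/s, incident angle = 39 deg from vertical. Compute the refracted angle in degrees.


sin(theta2) = (c2/c1)*sin(theta1) = (1494/1494)*sin(39 deg) = 0.62932
theta2 = arcsin(0.62932) = 39.0

39.0 deg


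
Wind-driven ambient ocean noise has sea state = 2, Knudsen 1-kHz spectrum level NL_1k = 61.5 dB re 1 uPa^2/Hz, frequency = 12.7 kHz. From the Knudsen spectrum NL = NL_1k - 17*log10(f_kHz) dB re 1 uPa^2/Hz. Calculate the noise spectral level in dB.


NL = NL_1k - 17*log10(f_kHz) = 61.5 - 17*log10(12.7) = 61.5 - (18.76) = 42.74

42.74 dB


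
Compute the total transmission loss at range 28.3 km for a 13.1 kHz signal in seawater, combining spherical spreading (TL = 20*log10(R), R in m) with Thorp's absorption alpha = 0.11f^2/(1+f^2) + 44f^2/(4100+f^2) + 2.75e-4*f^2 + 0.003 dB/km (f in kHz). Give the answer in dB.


143.58 dB


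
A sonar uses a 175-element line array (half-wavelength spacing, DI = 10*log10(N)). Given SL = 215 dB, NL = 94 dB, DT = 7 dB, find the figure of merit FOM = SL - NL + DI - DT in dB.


Step 1: DI = 10*log10(175) = 22.43 dB
Step 2: FOM = SL - NL + DI - DT = 215 - 94 + 22.43 - 7 = 136.43

136.43 dB


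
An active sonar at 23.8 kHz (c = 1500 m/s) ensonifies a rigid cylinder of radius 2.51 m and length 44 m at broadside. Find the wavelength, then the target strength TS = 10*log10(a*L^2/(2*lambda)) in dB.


Step 1: lambda = c/f = 1500/23800 = 0.06303 m
Step 2: TS = 10*log10(a*L^2/(2*lambda)) = 10*log10(2.51*44^2/(2*0.06303)) = 45.86

45.86 dB


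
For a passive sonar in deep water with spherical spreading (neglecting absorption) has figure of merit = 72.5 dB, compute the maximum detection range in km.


At max range FOM = TL, so 20*log10(R) = 72.5
R = 10^(72.5/20) = 4216.97 m = 4.22 km

4.22 km


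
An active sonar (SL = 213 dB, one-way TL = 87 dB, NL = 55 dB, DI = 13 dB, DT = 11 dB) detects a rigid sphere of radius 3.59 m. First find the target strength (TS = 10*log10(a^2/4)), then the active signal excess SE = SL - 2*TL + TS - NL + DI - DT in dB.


Step 1: TS = 10*log10(3.59^2/4) = 5.08 dB
Step 2: SE = SL - 2*TL + TS - NL + DI - DT = 213 - 2*87 + (5.08) - 55 + 13 - 11 = -8.92

-8.92 dB


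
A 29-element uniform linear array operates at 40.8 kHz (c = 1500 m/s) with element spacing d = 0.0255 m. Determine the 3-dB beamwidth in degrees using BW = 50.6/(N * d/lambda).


2.52 deg


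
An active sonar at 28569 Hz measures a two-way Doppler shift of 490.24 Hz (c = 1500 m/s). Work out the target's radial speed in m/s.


From fd = 2*f*v/c, v = c*fd/(2*f) = 1500 * 490.24 / (2*28569) = 12.87

12.87 m/s


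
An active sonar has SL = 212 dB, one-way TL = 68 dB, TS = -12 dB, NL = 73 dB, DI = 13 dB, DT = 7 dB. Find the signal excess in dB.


-3 dB


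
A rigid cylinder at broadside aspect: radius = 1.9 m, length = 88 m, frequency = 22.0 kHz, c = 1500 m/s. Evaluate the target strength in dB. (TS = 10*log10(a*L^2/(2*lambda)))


lambda = 1500/22000 = 0.06818 m
TS = 10*log10(1.9*88^2/(2*0.06818)) = 50.33

50.33 dB


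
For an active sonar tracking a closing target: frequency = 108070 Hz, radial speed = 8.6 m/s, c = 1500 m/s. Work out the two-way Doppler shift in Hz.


1239.2 Hz


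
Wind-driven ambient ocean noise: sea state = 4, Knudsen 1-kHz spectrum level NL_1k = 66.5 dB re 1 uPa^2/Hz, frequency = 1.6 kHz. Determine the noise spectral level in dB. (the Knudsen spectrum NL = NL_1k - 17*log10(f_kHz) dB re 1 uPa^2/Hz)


NL = NL_1k - 17*log10(f_kHz) = 66.5 - 17*log10(1.6) = 66.5 - (3.47) = 63.03

63.03 dB


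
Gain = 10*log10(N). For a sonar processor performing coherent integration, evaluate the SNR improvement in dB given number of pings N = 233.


Gain = 10*log10(233) = 23.67

23.67 dB


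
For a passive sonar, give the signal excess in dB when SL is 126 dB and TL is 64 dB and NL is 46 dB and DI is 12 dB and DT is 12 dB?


16 dB


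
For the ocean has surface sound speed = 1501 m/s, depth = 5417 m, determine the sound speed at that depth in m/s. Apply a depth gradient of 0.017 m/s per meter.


c = 1501 + 0.017 * 5417 = 1593.089

1593.089 m/s


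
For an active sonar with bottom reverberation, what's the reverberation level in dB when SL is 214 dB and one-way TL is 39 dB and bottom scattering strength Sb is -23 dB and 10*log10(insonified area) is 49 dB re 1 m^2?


RL = SL - 2*TL + Sb + 10*log10(A) = 214 - 2*39 + (-23) + 49 = 162

162 dB


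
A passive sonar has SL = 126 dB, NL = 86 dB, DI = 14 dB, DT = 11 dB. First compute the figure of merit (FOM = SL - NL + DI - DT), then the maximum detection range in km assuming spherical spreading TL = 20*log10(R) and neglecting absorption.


Step 1: FOM = SL - NL + DI - DT = 126 - 86 + 14 - 11 = 43 dB
Step 2: at max range FOM = TL = 20*log10(R), so R = 10^(43/20) = 141.25 m = 0.14 km

0.14 km


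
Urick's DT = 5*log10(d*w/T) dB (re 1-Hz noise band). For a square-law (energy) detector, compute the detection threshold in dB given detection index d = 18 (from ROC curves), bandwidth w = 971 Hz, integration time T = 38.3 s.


DT = 5*log10(d*w/T) = 5*log10(18 * 971 / 38.3) = 5*log10(456.34) = 13.3

13.3 dB


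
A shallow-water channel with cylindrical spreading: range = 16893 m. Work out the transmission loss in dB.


42.28 dB


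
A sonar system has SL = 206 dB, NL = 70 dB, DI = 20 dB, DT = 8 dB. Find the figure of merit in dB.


FOM = SL - NL + DI - DT = 206 - 70 + 20 - 8 = 148

148 dB


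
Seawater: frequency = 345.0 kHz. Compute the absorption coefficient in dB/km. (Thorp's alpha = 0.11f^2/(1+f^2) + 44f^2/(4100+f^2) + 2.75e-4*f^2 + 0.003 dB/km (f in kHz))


f^2 = 119025.0
alpha = 0.11*119025.0/(1+119025.0) + 44*119025.0/(4100+119025.0) + 2.75e-4*119025.0 + 0.003 = 75.38

75.38 dB/km


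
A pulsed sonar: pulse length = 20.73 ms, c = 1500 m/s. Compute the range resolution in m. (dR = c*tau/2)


15.5475 m


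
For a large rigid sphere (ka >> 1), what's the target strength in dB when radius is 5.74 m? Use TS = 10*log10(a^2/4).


9.16 dB


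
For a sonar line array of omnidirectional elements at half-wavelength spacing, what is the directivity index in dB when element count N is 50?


16.99 dB
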